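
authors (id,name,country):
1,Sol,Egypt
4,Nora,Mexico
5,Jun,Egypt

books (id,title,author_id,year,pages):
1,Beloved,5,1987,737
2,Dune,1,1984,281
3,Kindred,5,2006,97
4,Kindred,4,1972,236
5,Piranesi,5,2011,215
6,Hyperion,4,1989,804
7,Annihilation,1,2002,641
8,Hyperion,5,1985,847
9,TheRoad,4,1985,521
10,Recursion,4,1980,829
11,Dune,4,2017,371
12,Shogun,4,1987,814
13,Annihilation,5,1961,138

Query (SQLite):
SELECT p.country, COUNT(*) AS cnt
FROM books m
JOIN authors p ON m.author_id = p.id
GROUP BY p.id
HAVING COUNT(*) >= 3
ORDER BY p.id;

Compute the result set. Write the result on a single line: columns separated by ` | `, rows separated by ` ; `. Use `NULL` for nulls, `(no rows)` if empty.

Mexico | 6 ; Egypt | 5

Join each books row to its authors via author_id.
Group joined rows by authors.id; compute COUNT(*) per group.
HAVING: keep groups with count ≥ 3.
  1: ids {2, 7} → COUNT(*)=2
  4: ids {4, 6, 9, 10, 11, 12} → COUNT(*)=6
  5: ids {1, 3, 5, 8, 13} → COUNT(*)=5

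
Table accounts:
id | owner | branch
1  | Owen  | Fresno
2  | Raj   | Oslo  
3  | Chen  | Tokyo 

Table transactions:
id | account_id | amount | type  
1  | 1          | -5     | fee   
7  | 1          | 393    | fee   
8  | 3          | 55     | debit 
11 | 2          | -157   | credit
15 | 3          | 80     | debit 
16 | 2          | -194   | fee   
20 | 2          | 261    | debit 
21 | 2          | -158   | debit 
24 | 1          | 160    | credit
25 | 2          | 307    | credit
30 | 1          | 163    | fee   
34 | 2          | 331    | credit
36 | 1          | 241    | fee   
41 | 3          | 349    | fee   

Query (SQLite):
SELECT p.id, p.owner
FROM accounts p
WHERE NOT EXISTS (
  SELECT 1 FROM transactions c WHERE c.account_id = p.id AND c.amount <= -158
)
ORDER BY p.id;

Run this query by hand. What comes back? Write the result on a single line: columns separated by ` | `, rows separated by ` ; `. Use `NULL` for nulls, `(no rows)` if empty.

For each accounts row, check whether any transactions with matching account_id has amount <= -158.
Keep rows where that is false.

1 | Owen ; 3 | Chen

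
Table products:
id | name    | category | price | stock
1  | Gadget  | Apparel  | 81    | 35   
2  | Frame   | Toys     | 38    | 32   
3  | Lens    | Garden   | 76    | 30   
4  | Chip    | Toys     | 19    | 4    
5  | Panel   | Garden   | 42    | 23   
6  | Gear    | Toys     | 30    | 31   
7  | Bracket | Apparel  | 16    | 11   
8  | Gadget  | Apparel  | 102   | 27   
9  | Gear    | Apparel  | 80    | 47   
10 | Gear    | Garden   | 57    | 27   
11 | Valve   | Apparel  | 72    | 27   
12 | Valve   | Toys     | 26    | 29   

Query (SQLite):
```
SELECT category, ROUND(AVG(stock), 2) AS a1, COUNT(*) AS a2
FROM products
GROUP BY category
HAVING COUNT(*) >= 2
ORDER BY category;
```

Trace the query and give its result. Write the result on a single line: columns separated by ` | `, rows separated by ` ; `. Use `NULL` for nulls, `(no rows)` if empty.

Apparel | 29.4 | 5 ; Garden | 26.67 | 3 ; Toys | 24 | 4

Group products by category.
Per group compute: ROUND(AVG(stock), 2), COUNT(*).
HAVING: drop groups with fewer than 2 rows.
  Apparel: ids {1, 7, 8, 9, 11} → ROUND(AVG(stock), 2)=29.4, COUNT(*)=5
  Garden: ids {3, 5, 10} → ROUND(AVG(stock), 2)=26.67, COUNT(*)=3
  Toys: ids {2, 4, 6, 12} → ROUND(AVG(stock), 2)=24, COUNT(*)=4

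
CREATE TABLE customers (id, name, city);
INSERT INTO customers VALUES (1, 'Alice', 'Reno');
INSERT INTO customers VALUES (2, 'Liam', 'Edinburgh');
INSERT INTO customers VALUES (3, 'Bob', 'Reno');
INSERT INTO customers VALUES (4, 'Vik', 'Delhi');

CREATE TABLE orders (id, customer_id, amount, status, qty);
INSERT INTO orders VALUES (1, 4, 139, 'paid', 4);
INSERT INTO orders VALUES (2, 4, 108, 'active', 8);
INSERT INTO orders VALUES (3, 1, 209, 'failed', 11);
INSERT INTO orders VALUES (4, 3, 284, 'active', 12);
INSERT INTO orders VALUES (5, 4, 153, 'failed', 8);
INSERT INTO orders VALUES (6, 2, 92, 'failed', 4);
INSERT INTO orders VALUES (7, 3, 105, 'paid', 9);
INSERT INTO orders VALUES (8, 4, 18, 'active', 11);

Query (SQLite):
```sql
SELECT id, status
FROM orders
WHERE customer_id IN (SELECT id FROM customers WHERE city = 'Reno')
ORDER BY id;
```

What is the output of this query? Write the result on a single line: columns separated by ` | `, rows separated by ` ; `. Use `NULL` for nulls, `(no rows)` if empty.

Inner query: customers.id where city = 'Reno'.
Outer: keep orders rows whose customer_id is in that set.
Inner query → {1, 3}

3 | failed ; 4 | active ; 7 | paid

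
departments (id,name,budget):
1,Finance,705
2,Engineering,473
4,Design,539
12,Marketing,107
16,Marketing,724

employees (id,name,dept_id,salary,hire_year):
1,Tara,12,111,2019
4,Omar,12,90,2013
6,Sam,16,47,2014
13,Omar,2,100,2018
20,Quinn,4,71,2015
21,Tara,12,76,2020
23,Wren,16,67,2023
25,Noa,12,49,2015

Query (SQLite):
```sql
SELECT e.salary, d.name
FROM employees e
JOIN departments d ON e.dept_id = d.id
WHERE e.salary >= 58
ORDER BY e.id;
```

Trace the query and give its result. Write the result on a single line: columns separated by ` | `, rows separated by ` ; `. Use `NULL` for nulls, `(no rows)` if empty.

111 | Marketing ; 90 | Marketing ; 100 | Engineering ; 71 | Design ; 76 | Marketing ; 67 | Marketing

Each employees row matches the departments row where dept_id = departments.id.
Then keep rows with e.salary >= 58.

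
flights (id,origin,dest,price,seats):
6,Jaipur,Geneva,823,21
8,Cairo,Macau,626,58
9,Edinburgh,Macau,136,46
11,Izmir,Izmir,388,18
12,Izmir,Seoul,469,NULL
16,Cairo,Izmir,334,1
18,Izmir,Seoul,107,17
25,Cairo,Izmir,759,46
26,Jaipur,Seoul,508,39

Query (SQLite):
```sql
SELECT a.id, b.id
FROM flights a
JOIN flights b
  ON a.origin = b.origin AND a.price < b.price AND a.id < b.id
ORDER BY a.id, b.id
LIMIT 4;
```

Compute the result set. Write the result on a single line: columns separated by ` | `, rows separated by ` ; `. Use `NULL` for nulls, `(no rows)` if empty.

Pairs (a,b) with same origin, a.price < b.price, a.id < b.id.
origin groups: Cairo:{8,16,25} Edinburgh:{9} Izmir:{11,12,18} Jaipur:{6,26}
Ordered by (a.id, b.id); first 4.

8 | 25 ; 11 | 12 ; 16 | 25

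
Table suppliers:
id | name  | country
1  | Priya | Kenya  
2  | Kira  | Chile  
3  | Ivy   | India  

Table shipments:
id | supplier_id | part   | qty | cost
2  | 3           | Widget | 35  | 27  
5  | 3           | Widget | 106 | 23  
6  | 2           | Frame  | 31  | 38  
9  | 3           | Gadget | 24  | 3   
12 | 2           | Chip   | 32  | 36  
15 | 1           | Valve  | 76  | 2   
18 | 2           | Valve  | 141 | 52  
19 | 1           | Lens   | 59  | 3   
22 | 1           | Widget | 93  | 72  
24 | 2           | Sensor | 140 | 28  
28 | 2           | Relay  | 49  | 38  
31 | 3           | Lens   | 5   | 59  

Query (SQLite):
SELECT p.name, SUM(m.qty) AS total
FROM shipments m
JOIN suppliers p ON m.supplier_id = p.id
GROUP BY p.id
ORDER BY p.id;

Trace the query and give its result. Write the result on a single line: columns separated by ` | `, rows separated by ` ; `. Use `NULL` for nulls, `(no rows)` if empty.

Priya | 228 ; Kira | 393 ; Ivy | 170

Join each shipments row to its suppliers via supplier_id.
Group joined rows by suppliers.id; compute SUM(m.qty) per group.
  1: ids {15, 19, 22} → SUM(m.qty)=228
  2: ids {6, 12, 18, 24, 28} → SUM(m.qty)=393
  3: ids {2, 5, 9, 31} → SUM(m.qty)=170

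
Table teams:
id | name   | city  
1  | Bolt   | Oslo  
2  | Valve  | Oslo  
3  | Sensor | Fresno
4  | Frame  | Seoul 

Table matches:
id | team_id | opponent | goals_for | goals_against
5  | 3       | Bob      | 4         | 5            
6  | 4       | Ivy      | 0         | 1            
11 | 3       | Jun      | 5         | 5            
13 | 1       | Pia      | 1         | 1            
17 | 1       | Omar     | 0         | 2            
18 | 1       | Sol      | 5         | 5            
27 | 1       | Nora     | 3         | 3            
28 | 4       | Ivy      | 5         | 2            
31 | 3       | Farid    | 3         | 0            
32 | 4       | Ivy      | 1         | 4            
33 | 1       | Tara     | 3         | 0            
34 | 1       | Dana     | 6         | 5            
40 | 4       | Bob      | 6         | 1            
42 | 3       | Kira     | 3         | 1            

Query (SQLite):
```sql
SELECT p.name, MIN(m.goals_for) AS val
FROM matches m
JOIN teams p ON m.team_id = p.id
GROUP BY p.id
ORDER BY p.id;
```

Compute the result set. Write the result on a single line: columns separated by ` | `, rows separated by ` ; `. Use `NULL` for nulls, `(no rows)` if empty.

Join each matches row to its teams via team_id.
Group joined rows by teams.id; compute MIN(m.goals_for) per group.
  1: ids {13, 17, 18, 27, 33, 34} → MIN(m.goals_for)=0
  3: ids {5, 11, 31, 42} → MIN(m.goals_for)=3
  4: ids {6, 28, 32, 40} → MIN(m.goals_for)=0

Bolt | 0 ; Sensor | 3 ; Frame | 0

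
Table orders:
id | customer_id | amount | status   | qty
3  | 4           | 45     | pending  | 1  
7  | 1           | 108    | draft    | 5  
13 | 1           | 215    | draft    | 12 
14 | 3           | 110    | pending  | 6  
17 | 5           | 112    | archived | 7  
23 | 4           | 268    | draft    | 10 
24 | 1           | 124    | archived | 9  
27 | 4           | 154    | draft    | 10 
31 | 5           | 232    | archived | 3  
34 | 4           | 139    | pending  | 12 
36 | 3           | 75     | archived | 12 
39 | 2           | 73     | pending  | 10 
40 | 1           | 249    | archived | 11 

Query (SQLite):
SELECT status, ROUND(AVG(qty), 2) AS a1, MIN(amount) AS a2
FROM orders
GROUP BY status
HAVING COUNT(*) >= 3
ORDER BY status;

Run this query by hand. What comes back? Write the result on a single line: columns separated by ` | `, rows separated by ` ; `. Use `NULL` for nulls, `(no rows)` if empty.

archived | 8.4 | 75 ; draft | 9.25 | 108 ; pending | 7.25 | 45

Group orders by status.
Per group compute: ROUND(AVG(qty), 2), MIN(amount).
HAVING: drop groups with fewer than 3 rows.
  archived: ids {17, 24, 31, 36, 40} → ROUND(AVG(qty), 2)=8.4, MIN(amount)=75
  draft: ids {7, 13, 23, 27} → ROUND(AVG(qty), 2)=9.25, MIN(amount)=108
  pending: ids {3, 14, 34, 39} → ROUND(AVG(qty), 2)=7.25, MIN(amount)=45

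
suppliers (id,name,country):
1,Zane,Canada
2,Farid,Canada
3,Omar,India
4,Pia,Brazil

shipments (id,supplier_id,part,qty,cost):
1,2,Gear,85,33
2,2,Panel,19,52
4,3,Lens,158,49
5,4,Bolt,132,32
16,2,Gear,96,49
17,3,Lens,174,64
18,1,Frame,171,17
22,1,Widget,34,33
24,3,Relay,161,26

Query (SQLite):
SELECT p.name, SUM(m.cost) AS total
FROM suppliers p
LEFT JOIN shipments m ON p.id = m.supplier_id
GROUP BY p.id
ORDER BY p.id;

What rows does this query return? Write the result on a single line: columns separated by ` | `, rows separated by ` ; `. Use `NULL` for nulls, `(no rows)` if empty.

LEFT JOIN keeps every suppliers row; unmatched ones get NULL for shipments columns.
Group by suppliers.id and compute SUM(m.cost). SUM over an all-NULL group is NULL.
  1: ids {18, 22} → SUM(m.cost)=50
  2: ids {1, 2, 16} → SUM(m.cost)=134
  3: ids {4, 17, 24} → SUM(m.cost)=139
  4: ids {5} → SUM(m.cost)=32

Zane | 50 ; Farid | 134 ; Omar | 139 ; Pia | 32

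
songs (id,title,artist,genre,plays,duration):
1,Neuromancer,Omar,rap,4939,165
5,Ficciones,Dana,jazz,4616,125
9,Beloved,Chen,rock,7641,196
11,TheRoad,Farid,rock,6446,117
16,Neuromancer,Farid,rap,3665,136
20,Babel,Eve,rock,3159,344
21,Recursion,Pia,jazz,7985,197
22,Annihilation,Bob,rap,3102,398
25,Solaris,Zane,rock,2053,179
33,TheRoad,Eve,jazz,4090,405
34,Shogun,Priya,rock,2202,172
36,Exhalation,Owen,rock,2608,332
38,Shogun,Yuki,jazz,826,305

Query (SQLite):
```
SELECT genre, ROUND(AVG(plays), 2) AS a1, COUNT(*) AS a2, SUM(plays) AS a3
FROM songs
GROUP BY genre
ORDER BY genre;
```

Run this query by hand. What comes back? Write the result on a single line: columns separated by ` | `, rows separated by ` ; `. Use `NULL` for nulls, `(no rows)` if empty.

Group songs by genre.
Per group compute: ROUND(AVG(plays), 2), COUNT(*), SUM(plays).
  jazz: ids {5, 21, 33, 38} → ROUND(AVG(plays), 2)=4379.25, COUNT(*)=4, SUM(plays)=17517
  rap: ids {1, 16, 22} → ROUND(AVG(plays), 2)=3902, COUNT(*)=3, SUM(plays)=11706
  rock: ids {9, 11, 20, 25, 34, 36} → ROUND(AVG(plays), 2)=4018.17, COUNT(*)=6, SUM(plays)=24109

jazz | 4379.25 | 4 | 17517 ; rap | 3902 | 3 | 11706 ; rock | 4018.17 | 6 | 24109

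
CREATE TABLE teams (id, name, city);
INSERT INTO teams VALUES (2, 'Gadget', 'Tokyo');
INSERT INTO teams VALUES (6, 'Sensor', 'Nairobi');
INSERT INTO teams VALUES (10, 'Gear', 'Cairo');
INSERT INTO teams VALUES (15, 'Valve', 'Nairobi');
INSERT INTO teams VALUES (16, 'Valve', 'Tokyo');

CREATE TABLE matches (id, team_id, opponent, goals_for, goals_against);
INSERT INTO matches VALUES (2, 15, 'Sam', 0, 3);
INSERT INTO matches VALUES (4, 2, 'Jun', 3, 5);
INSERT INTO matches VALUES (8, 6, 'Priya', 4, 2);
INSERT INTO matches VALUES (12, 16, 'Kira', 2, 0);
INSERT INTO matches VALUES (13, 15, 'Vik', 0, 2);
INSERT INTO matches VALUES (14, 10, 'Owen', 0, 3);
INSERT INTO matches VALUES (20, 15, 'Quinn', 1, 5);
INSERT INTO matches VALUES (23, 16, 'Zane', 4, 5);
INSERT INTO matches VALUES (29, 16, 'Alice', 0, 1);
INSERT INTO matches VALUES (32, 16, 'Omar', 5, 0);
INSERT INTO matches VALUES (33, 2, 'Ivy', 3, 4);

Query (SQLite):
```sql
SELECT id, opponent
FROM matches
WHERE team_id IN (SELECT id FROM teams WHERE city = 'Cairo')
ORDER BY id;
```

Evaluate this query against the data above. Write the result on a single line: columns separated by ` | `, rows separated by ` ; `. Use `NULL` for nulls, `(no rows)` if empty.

Inner query: teams.id where city = 'Cairo'.
Outer: keep matches rows whose team_id is in that set.
Inner query → {10}

14 | Owen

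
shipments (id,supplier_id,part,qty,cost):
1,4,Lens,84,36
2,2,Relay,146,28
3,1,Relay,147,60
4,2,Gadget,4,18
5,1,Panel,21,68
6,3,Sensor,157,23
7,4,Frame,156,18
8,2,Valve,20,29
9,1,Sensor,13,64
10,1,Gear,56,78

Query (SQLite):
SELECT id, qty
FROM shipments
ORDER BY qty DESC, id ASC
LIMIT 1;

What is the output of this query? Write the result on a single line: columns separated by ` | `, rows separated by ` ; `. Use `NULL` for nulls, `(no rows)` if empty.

Sort by qty desc, tiebreak id asc: (157, id=6), (156, id=7), (147, id=3), (146, id=2) …. Take first 1.

6 | 157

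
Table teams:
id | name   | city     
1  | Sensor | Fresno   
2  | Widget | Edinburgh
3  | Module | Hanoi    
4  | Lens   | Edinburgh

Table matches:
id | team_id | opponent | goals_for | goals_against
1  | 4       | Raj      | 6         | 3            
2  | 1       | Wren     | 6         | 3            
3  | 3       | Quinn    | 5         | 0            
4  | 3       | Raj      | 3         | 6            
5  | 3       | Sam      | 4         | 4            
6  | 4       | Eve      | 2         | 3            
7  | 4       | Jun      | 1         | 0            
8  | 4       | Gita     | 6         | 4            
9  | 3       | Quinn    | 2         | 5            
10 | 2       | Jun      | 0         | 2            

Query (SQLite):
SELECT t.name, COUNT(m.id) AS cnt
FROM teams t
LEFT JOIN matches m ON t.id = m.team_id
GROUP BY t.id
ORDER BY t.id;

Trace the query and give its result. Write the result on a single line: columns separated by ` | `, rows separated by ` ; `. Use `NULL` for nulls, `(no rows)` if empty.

LEFT JOIN keeps every teams row; unmatched ones get NULL for matches columns.
Group by teams.id and compute COUNT(m.id). COUNT(col) of an all-NULL group is 0.
  1: ids {2} → COUNT(m.id)=1
  2: ids {10} → COUNT(m.id)=1
  3: ids {3, 4, 5, 9} → COUNT(m.id)=4
  4: ids {1, 6, 7, 8} → COUNT(m.id)=4

Sensor | 1 ; Widget | 1 ; Module | 4 ; Lens | 4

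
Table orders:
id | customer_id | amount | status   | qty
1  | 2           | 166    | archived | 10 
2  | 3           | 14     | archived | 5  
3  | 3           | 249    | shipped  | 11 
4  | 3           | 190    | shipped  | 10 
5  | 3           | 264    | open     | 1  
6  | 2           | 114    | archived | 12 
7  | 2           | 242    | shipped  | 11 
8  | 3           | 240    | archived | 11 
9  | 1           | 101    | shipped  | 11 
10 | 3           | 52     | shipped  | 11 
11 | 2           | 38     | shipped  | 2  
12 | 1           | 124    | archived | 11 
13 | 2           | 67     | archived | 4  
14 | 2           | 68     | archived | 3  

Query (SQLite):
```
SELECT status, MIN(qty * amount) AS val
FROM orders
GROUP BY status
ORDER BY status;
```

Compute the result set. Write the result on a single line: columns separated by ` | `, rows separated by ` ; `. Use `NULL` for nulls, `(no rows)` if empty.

archived | 70 ; open | 264 ; shipped | 76

For each row compute qty * amount.
Group by status; take MIN of the expression per group.
  archived: ids {1, 2, 6, 8, 12, 13, 14} → MIN(qty * amount)=70
  open: ids {5} → MIN(qty * amount)=264
  shipped: ids {3, 4, 7, 9, 10, 11} → MIN(qty * amount)=76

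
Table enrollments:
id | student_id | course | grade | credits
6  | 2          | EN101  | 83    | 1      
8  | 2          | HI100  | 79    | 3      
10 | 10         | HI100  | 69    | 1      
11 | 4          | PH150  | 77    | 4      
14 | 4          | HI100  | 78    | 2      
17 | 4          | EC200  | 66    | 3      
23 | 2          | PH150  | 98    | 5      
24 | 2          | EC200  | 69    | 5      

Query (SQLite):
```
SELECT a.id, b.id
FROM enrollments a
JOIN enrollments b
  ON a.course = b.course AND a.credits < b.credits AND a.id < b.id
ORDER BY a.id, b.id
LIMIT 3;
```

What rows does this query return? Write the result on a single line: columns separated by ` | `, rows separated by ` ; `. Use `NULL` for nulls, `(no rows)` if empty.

10 | 14 ; 11 | 23 ; 17 | 24

Pairs (a,b) with same course, a.credits < b.credits, a.id < b.id.
course groups: EC200:{17,24} EN101:{6} HI100:{8,10,14} PH150:{11,23}
Ordered by (a.id, b.id); first 3.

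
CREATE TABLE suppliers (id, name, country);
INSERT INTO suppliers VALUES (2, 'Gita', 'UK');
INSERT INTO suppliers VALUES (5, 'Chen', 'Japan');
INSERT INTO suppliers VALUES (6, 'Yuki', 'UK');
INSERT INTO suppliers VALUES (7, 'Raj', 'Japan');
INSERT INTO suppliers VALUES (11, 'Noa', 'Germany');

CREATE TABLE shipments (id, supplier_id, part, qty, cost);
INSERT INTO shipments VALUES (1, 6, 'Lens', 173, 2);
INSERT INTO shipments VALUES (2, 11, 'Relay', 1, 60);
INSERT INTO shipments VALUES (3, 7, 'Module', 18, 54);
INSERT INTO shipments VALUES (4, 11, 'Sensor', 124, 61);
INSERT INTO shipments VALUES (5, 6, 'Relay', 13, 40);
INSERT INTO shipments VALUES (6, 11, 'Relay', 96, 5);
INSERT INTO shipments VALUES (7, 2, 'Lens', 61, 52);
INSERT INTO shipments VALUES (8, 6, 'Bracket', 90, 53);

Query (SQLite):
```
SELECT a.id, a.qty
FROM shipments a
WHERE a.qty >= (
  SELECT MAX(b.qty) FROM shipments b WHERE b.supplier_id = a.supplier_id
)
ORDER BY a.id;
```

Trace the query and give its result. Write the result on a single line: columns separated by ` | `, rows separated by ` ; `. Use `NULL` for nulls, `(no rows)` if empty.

1 | 173 ; 3 | 18 ; 4 | 124 ; 7 | 61

For each shipments row a, compute MAX(qty) over rows sharing a.supplier_id.
Keep row a if a.qty >= that per-group MAX.
  supplier_id=2: MAX(qty) = 61
  supplier_id=6: MAX(qty) = 173
  supplier_id=7: MAX(qty) = 18
  supplier_id=11: MAX(qty) = 124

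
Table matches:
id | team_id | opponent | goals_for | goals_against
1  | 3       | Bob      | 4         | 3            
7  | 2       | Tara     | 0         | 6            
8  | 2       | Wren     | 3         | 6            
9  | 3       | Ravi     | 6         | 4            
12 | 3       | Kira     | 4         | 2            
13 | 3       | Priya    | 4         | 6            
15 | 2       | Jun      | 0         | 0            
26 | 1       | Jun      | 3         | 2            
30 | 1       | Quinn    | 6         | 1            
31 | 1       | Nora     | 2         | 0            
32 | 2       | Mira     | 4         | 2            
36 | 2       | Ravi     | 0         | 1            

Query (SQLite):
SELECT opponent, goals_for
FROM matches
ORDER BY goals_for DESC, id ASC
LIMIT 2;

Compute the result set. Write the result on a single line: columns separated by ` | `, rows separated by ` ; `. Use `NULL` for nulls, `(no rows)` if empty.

Ravi | 6 ; Quinn | 6

Sort by goals_for desc, tiebreak id asc: (6, id=9), (6, id=30), (4, id=1), (4, id=12), (4, id=13) …. Take first 2.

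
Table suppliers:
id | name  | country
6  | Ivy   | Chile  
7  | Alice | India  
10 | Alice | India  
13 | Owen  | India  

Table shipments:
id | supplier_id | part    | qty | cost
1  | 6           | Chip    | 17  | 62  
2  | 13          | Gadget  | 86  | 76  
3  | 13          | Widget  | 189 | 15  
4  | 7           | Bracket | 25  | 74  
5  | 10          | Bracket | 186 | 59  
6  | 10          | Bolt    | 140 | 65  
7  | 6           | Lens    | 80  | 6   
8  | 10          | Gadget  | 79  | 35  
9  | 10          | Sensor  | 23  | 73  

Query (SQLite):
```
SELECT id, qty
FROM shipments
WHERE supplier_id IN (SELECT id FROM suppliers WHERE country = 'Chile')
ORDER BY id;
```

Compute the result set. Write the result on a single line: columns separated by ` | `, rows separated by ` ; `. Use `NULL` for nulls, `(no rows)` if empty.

Inner query: suppliers.id where country = 'Chile'.
Outer: keep shipments rows whose supplier_id is in that set.
Inner query → {6}

1 | 17 ; 7 | 80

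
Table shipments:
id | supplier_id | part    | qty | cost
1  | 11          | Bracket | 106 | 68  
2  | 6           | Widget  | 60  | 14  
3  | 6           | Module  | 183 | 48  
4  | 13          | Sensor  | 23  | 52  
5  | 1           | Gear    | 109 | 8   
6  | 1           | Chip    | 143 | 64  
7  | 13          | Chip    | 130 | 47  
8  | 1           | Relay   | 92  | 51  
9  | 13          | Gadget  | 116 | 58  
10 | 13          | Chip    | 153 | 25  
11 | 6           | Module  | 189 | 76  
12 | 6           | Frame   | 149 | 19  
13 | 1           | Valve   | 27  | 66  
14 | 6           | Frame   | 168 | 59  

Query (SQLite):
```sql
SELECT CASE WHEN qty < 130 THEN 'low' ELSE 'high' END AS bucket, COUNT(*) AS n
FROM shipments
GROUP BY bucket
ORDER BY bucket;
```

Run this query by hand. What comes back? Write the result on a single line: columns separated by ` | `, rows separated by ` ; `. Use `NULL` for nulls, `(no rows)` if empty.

Bucket rows by qty < 130 → 'low' else 'high'; count each bucket.

high | 7 ; low | 7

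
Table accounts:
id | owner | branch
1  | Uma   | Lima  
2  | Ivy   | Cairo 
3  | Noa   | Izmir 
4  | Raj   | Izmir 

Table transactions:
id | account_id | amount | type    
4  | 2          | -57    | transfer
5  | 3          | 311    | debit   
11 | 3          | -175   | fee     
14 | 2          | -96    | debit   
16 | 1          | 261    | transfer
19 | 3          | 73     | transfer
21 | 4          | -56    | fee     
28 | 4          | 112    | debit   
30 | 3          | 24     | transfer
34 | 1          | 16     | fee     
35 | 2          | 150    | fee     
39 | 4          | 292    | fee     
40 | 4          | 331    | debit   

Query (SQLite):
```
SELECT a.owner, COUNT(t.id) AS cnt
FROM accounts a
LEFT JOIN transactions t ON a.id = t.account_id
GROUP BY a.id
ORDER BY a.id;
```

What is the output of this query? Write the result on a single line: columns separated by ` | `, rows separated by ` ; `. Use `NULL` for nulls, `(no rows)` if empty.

Uma | 2 ; Ivy | 3 ; Noa | 4 ; Raj | 4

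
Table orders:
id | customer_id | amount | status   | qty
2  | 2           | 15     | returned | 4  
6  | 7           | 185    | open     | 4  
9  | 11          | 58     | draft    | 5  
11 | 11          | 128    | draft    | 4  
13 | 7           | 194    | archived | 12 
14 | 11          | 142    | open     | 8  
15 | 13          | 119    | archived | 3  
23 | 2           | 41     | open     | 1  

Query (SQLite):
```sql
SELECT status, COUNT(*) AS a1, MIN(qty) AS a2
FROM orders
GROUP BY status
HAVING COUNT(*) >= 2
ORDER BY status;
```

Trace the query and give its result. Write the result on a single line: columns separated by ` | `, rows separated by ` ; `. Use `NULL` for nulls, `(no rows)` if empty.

Group orders by status.
Per group compute: COUNT(*), MIN(qty).
HAVING: drop groups with fewer than 2 rows.
  archived: ids {13, 15} → COUNT(*)=2, MIN(qty)=3
  draft: ids {9, 11} → COUNT(*)=2, MIN(qty)=4
  open: ids {6, 14, 23} → COUNT(*)=3, MIN(qty)=1
  returned: ids {2} → COUNT(*)=1, MIN(qty)=4

archived | 2 | 3 ; draft | 2 | 4 ; open | 3 | 1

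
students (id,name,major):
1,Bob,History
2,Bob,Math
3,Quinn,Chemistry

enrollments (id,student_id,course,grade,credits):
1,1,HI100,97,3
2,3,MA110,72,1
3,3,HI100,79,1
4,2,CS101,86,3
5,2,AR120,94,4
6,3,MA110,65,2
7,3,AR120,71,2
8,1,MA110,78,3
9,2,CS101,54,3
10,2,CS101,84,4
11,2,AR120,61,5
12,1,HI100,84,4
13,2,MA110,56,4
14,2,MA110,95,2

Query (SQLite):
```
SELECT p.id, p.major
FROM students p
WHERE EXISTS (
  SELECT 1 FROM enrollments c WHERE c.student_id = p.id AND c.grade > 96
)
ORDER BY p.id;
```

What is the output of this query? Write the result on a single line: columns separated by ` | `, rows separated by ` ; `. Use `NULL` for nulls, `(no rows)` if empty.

For each students row, check whether any enrollments with matching student_id has grade > 96.
Keep rows where that is true.

1 | History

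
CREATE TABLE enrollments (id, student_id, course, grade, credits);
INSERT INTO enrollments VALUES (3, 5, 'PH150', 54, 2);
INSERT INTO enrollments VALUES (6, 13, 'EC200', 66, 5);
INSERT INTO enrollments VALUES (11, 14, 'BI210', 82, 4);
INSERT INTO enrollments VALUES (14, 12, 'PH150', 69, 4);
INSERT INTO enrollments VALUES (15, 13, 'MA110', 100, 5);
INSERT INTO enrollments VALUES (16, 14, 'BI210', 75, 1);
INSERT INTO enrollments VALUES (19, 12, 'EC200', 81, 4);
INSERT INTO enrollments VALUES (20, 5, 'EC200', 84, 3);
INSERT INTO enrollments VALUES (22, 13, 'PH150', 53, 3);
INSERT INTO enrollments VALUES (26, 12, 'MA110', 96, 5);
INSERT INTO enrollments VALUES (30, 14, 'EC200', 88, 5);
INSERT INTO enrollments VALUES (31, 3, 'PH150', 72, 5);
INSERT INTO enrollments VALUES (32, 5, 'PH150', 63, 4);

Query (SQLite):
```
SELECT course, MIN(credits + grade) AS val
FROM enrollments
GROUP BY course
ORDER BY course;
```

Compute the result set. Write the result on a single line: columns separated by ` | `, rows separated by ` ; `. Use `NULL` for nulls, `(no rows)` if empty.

For each row compute credits + grade.
Group by course; take MIN of the expression per group.
  BI210: ids {11, 16} → MIN(credits + grade)=76
  EC200: ids {6, 19, 20, 30} → MIN(credits + grade)=71
  MA110: ids {15, 26} → MIN(credits + grade)=101
  PH150: ids {3, 14, 22, 31, 32} → MIN(credits + grade)=56

BI210 | 76 ; EC200 | 71 ; MA110 | 101 ; PH150 | 56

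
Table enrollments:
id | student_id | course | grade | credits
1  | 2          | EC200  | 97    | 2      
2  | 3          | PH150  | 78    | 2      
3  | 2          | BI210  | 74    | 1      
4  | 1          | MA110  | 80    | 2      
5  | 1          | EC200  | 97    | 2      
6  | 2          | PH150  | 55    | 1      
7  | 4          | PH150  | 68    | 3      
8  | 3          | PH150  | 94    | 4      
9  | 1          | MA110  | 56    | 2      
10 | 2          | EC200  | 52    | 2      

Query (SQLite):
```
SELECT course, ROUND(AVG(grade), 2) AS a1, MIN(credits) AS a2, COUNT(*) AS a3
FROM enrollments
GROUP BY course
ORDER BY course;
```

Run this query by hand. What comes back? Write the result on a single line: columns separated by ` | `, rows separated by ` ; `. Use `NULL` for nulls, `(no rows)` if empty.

BI210 | 74 | 1 | 1 ; EC200 | 82 | 2 | 3 ; MA110 | 68 | 2 | 2 ; PH150 | 73.75 | 1 | 4

Group enrollments by course.
Per group compute: ROUND(AVG(grade), 2), MIN(credits), COUNT(*).
  BI210: ids {3} → ROUND(AVG(grade), 2)=74, MIN(credits)=1, COUNT(*)=1
  EC200: ids {1, 5, 10} → ROUND(AVG(grade), 2)=82, MIN(credits)=2, COUNT(*)=3
  MA110: ids {4, 9} → ROUND(AVG(grade), 2)=68, MIN(credits)=2, COUNT(*)=2
  PH150: ids {2, 6, 7, 8} → ROUND(AVG(grade), 2)=73.75, MIN(credits)=1, COUNT(*)=4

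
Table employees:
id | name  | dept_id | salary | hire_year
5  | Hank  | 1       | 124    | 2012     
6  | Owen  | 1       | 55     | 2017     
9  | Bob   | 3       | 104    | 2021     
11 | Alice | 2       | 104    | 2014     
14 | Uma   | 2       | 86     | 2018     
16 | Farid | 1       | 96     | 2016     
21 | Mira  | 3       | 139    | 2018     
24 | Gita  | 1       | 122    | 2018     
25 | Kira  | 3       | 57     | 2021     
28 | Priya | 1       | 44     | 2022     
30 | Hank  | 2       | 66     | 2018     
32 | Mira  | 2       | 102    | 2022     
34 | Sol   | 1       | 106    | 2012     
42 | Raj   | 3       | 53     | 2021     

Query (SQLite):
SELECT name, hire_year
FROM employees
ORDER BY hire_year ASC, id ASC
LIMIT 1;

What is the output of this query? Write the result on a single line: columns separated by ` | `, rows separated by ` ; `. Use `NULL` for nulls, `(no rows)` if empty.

Hank | 2012

Sort by hire_year asc, tiebreak id asc: (2012, id=5), (2012, id=34), (2014, id=11), (2016, id=16) …. Take first 1.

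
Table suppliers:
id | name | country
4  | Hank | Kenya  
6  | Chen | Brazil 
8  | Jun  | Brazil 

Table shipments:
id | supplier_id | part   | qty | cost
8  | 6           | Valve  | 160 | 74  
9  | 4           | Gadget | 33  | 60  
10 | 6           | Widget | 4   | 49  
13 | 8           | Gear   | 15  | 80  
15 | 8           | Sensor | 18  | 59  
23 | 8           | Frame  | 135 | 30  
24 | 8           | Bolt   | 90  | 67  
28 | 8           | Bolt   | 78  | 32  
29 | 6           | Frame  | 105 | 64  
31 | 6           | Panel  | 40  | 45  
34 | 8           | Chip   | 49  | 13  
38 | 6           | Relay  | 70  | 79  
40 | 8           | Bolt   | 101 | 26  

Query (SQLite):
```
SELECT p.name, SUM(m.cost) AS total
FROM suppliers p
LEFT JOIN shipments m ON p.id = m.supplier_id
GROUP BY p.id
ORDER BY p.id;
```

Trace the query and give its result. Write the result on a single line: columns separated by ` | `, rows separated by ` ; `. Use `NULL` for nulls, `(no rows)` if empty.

Hank | 60 ; Chen | 311 ; Jun | 307

LEFT JOIN keeps every suppliers row; unmatched ones get NULL for shipments columns.
Group by suppliers.id and compute SUM(m.cost). SUM over an all-NULL group is NULL.
  4: ids {9} → SUM(m.cost)=60
  6: ids {8, 10, 29, 31, 38} → SUM(m.cost)=311
  8: ids {13, 15, 23, 24, 28, 34, 40} → SUM(m.cost)=307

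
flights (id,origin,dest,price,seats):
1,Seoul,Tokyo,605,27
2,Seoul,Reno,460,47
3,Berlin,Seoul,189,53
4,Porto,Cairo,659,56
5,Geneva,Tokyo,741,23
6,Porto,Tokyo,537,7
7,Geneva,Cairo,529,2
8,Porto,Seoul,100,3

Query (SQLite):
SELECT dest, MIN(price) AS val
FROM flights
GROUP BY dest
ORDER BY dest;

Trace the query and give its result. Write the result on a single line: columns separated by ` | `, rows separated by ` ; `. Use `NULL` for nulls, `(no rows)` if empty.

Cairo | 529 ; Reno | 460 ; Seoul | 100 ; Tokyo | 537

Partition flights by dest; compute MIN(price) within each group.
  Cairo: ids {4, 7} → MIN(price)=529
  Reno: ids {2} → MIN(price)=460
  Seoul: ids {3, 8} → MIN(price)=100
  Tokyo: ids {1, 5, 6} → MIN(price)=537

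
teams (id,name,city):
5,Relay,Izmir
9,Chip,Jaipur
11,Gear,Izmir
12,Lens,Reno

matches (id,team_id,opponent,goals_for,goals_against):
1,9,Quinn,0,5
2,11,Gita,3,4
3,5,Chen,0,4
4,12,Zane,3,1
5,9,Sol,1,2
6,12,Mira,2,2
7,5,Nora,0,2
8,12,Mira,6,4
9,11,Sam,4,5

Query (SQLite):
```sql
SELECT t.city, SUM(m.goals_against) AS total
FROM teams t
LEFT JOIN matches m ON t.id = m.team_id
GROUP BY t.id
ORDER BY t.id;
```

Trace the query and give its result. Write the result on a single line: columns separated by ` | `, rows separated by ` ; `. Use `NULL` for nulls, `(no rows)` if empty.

LEFT JOIN keeps every teams row; unmatched ones get NULL for matches columns.
Group by teams.id and compute SUM(m.goals_against). SUM over an all-NULL group is NULL.
  5: ids {3, 7} → SUM(m.goals_against)=6
  9: ids {1, 5} → SUM(m.goals_against)=7
  11: ids {2, 9} → SUM(m.goals_against)=9
  12: ids {4, 6, 8} → SUM(m.goals_against)=7

Izmir | 6 ; Jaipur | 7 ; Izmir | 9 ; Reno | 7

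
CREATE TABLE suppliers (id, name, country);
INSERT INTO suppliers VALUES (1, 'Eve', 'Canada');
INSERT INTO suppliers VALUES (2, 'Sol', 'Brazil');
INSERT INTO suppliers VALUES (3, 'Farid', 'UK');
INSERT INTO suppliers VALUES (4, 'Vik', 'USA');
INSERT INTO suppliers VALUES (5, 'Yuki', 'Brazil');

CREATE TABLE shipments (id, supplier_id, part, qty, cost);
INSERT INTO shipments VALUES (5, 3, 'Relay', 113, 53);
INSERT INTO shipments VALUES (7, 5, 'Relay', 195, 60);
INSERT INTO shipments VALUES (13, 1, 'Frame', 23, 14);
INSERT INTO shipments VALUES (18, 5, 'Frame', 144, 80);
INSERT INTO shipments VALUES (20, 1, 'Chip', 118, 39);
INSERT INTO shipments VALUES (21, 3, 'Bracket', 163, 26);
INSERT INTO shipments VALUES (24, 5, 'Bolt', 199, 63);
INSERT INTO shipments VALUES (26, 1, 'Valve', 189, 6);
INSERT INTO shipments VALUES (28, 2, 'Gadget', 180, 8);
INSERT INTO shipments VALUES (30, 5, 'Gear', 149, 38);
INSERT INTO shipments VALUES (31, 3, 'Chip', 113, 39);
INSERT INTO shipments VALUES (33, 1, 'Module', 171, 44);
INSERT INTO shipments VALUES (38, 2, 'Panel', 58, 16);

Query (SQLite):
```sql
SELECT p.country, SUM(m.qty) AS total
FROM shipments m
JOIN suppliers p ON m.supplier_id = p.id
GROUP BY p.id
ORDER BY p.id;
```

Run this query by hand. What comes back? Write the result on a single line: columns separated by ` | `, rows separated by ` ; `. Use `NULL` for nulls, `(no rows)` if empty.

Join each shipments row to its suppliers via supplier_id.
Group joined rows by suppliers.id; compute SUM(m.qty) per group.
  1: ids {13, 20, 26, 33} → SUM(m.qty)=501
  2: ids {28, 38} → SUM(m.qty)=238
  3: ids {5, 21, 31} → SUM(m.qty)=389
  5: ids {7, 18, 24, 30} → SUM(m.qty)=687

Canada | 501 ; Brazil | 238 ; UK | 389 ; Brazil | 687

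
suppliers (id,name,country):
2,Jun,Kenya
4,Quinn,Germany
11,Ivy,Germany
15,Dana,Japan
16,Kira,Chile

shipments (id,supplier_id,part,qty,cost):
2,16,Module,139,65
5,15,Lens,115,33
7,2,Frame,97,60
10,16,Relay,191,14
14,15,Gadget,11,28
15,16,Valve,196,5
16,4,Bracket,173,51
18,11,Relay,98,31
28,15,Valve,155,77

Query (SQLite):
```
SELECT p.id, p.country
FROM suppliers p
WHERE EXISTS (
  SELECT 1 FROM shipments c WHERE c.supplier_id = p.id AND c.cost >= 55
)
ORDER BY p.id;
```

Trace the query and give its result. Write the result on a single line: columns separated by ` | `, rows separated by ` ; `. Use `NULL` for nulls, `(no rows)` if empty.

2 | Kenya ; 15 | Japan ; 16 | Chile

For each suppliers row, check whether any shipments with matching supplier_id has cost >= 55.
Keep rows where that is true.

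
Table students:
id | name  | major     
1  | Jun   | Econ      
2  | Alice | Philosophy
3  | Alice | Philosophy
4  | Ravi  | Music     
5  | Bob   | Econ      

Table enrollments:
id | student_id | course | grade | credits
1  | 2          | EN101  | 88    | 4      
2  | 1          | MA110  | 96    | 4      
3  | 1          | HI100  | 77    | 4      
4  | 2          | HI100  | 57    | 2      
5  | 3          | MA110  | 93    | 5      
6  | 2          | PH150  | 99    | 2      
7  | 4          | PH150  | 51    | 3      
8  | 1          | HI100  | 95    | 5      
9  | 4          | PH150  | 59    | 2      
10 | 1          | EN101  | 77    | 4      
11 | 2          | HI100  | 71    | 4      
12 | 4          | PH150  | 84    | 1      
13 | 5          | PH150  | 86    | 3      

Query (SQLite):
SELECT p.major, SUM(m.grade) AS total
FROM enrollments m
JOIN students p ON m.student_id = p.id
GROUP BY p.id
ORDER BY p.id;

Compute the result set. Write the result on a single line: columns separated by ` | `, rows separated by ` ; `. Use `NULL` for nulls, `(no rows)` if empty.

Econ | 345 ; Philosophy | 315 ; Philosophy | 93 ; Music | 194 ; Econ | 86

Join each enrollments row to its students via student_id.
Group joined rows by students.id; compute SUM(m.grade) per group.
  1: ids {2, 3, 8, 10} → SUM(m.grade)=345
  2: ids {1, 4, 6, 11} → SUM(m.grade)=315
  3: ids {5} → SUM(m.grade)=93
  4: ids {7, 9, 12} → SUM(m.grade)=194
  5: ids {13} → SUM(m.grade)=86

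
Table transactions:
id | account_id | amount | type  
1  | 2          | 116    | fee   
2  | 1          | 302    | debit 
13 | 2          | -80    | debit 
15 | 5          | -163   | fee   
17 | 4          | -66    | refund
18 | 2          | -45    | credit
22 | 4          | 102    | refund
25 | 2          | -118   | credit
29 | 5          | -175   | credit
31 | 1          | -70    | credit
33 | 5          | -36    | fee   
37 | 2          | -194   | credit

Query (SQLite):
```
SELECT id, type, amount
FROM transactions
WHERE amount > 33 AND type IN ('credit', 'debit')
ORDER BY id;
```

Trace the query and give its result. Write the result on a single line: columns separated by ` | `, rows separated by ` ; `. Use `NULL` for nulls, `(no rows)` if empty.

amount > 33: ids {1, 2, 22}
type IN ('credit', 'debit'): ids {2, 13, 18, 25, 29, 31, 37}
Combine with AND.

2 | debit | 302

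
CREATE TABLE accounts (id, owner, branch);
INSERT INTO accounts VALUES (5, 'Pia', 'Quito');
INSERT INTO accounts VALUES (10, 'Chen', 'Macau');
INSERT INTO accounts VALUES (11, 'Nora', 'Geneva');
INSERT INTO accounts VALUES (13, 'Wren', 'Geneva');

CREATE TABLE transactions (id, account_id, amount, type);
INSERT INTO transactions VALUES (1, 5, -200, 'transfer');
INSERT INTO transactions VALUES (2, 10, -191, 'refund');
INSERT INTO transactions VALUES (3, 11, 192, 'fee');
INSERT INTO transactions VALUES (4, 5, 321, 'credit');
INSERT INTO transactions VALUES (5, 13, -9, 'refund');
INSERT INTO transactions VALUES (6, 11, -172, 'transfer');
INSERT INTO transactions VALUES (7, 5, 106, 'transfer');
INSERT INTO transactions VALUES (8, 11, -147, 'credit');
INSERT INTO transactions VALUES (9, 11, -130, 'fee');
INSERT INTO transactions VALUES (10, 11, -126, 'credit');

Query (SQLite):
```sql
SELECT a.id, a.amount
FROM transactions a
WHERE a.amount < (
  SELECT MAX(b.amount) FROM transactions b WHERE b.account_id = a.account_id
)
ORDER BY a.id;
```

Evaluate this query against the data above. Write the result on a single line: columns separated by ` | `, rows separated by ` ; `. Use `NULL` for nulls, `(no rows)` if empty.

For each transactions row a, compute MAX(amount) over rows sharing a.account_id.
Keep row a if a.amount < that per-group MAX.
  account_id=5: MAX(amount) = 321
  account_id=10: MAX(amount) = -191
  account_id=11: MAX(amount) = 192
  account_id=13: MAX(amount) = -9

1 | -200 ; 6 | -172 ; 7 | 106 ; 8 | -147 ; 9 | -130 ; 10 | -126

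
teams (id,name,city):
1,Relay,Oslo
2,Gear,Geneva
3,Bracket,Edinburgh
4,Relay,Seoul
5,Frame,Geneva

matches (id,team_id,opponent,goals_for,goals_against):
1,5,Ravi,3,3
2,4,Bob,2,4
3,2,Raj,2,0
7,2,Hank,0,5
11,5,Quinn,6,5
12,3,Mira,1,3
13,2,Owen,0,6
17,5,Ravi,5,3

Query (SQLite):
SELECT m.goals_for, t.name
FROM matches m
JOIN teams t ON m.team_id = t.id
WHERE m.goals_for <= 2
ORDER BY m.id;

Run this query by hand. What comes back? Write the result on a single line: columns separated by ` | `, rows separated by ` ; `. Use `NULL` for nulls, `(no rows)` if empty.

Each matches row matches the teams row where team_id = teams.id.
Then keep rows with m.goals_for <= 2.

2 | Relay ; 2 | Gear ; 0 | Gear ; 1 | Bracket ; 0 | Gear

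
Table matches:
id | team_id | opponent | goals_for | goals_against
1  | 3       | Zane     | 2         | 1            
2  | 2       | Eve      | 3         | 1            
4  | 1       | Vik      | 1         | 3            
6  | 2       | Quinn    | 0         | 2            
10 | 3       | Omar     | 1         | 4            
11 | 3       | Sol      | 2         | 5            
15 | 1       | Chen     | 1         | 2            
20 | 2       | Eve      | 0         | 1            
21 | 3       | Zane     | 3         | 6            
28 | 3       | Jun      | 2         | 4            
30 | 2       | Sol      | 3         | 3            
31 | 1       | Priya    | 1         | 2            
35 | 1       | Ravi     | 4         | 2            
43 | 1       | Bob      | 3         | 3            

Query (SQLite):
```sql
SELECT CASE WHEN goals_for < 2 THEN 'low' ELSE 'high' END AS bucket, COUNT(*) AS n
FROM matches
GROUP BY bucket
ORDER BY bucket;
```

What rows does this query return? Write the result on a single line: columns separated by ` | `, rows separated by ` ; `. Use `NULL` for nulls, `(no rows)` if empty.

Bucket rows by goals_for < 2 → 'low' else 'high'; count each bucket.

high | 8 ; low | 6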